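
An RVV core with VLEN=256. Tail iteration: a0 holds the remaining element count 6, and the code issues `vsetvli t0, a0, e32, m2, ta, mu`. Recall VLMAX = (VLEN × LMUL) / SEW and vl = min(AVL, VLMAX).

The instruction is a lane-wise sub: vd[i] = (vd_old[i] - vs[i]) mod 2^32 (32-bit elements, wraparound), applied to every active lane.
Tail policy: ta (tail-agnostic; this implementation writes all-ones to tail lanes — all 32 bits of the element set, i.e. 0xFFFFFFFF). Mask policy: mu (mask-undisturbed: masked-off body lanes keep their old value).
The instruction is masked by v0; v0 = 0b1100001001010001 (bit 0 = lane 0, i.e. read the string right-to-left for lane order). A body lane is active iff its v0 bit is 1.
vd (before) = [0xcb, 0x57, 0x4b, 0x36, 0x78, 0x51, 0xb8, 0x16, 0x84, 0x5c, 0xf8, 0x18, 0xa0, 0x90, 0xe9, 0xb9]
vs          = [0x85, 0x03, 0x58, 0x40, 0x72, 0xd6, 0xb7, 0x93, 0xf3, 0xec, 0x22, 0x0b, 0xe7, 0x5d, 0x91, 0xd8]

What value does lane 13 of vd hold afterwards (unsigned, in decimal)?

vd[13] = 4294967295

VLMAX = (256 × 2) / 32 = 16 lanes
vl = min(AVL, VLMAX) = min(6, 16) = 6
lane  0: sub(0xcb,0x85) ⇒ 0x46
lane  1: mask-off/keep ⇒ 0x57
lane  2: mask-off/keep ⇒ 0x4b
lane  3: mask-off/keep ⇒ 0x36
lane  4: sub(0x78,0x72) ⇒ 0x06
lane  5: mask-off/keep ⇒ 0x51
lane  6: tail/ones ⇒ 0xffffffff
lane  7: tail/ones ⇒ 0xffffffff
lane  8: tail/ones ⇒ 0xffffffff
lane  9: tail/ones ⇒ 0xffffffff
lane 10: tail/ones ⇒ 0xffffffff
lane 11: tail/ones ⇒ 0xffffffff
lane 12: tail/ones ⇒ 0xffffffff
lane 13: tail/ones ⇒ 0xffffffff
lane 14: tail/ones ⇒ 0xffffffff
lane 15: tail/ones ⇒ 0xffffffff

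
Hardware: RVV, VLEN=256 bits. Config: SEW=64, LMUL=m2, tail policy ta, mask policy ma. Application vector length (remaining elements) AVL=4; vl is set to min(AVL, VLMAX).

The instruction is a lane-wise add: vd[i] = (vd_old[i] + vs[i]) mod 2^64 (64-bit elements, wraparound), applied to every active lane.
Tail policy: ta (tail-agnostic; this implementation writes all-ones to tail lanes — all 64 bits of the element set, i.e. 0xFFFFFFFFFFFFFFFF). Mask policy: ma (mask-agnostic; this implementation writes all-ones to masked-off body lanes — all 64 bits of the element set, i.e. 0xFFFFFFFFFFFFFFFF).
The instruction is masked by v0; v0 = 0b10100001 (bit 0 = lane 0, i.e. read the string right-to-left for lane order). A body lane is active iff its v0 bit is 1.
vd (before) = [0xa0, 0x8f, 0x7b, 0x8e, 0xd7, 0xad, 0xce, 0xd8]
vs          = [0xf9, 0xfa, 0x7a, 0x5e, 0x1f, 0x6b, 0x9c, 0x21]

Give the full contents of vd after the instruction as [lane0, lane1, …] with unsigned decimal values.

vd = [409, 18446744073709551615, 18446744073709551615, 18446744073709551615, 18446744073709551615, 18446744073709551615, 18446744073709551615, 18446744073709551615]

VLMAX = VLEN×LMUL/SEW = 256×2/64 = 8
vl ← min(4, 8) = 4
  i=0: add(0xa0,0xf9) → 409
  i=1: mask-off/ones → 18446744073709551615
  i=2: mask-off/ones → 18446744073709551615
  i=3: mask-off/ones → 18446744073709551615
  i=4: tail/ones → 18446744073709551615
  i=5: tail/ones → 18446744073709551615
  i=6: tail/ones → 18446744073709551615
  i=7: tail/ones → 18446744073709551615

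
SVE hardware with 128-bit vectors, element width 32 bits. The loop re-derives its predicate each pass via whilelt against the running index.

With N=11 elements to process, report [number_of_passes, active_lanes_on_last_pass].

[iterations, last_vl] = [3, 3]

register lanes = 128/32 = 4
11 elements at 4/iter → 3 passes, remainder 3 on the last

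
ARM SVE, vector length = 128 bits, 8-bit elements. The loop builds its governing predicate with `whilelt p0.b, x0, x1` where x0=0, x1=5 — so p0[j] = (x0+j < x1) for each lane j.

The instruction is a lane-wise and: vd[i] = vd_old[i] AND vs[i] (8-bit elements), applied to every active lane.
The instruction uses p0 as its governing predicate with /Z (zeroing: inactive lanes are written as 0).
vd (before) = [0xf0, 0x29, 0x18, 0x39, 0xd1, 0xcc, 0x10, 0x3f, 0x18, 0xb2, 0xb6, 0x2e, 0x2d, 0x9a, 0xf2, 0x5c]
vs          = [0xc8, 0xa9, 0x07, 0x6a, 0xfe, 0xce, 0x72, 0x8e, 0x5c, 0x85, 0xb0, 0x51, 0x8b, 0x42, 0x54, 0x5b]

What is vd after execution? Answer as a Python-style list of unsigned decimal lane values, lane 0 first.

128-bit reg / 8-bit elem → 16 lanes
whilelt: lane j active iff 0+j < 5 → j < 5 → 5 active
vd[0] and(0xf0,0xc8) -> 0xc0
vd[1] and(0x29,0xa9) -> 0x29
vd[2] and(0x18,0x07) -> 0x00
vd[3] and(0x39,0x6a) -> 0x28
vd[4] and(0xd1,0xfe) -> 0xd0
vd[5] tail/zero -> 0x00
vd[6] tail/zero -> 0x00
vd[7] tail/zero -> 0x00
vd[8] tail/zero -> 0x00
vd[9] tail/zero -> 0x00
vd[10] tail/zero -> 0x00
vd[11] tail/zero -> 0x00
vd[12] tail/zero -> 0x00
vd[13] tail/zero -> 0x00
vd[14] tail/zero -> 0x00
vd[15] tail/zero -> 0x00

vd = [192, 41, 0, 40, 208, 0, 0, 0, 0, 0, 0, 0, 0, 0, 0, 0]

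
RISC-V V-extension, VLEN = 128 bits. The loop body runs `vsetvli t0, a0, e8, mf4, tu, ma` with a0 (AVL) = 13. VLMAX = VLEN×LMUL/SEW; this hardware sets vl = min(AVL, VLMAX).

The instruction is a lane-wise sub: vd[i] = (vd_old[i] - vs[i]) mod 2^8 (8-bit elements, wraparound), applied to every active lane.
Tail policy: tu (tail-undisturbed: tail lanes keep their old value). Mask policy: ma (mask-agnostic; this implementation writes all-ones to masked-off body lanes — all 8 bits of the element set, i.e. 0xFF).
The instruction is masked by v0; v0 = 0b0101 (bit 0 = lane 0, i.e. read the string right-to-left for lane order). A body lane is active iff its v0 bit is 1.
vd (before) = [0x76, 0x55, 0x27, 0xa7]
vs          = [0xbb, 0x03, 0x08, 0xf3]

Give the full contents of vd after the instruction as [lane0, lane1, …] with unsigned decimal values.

VLMAX = VLEN×LMUL/SEW = 128×1/4/8 = 4
vl ← min(13, 4) = 4
[0] sub(0x76,0xbb) = 0xbb
[1] mask-off/ones = 0xff
[2] sub(0x27,0x08) = 0x1f
[3] mask-off/ones = 0xff

vd = [187, 255, 31, 255]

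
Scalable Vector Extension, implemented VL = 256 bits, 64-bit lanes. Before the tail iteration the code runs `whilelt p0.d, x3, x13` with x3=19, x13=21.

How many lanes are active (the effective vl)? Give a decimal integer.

lane count: 256 div 64 = 4
whilelt: lane j active iff 19+j < 21 → j < 2 → 2 active

vl = 2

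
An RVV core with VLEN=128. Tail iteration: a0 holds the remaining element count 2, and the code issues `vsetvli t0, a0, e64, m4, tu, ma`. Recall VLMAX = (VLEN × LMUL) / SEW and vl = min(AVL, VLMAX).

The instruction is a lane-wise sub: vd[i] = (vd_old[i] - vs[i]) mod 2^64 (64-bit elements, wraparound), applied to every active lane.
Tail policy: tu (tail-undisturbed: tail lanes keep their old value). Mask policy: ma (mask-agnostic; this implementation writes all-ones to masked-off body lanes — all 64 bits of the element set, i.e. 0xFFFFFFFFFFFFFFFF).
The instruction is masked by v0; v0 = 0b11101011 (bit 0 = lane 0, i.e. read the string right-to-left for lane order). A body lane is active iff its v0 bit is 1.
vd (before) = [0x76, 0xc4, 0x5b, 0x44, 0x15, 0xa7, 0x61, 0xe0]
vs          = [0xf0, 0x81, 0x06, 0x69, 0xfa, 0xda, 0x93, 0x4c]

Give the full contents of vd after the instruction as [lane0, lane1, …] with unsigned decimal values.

vd = [18446744073709551494, 67, 91, 68, 21, 167, 97, 224]

VLMAX = (128 × 4) / 64 = 8 lanes
vl = min(AVL, VLMAX) = min(2, 8) = 2
vd[0] sub(0x76,0xf0) -> 0xffffffffffffff86
vd[1] sub(0xc4,0x81) -> 0x43
vd[2] tail/keep -> 0x5b
vd[3] tail/keep -> 0x44
vd[4] tail/keep -> 0x15
vd[5] tail/keep -> 0xa7
vd[6] tail/keep -> 0x61
vd[7] tail/keep -> 0xe0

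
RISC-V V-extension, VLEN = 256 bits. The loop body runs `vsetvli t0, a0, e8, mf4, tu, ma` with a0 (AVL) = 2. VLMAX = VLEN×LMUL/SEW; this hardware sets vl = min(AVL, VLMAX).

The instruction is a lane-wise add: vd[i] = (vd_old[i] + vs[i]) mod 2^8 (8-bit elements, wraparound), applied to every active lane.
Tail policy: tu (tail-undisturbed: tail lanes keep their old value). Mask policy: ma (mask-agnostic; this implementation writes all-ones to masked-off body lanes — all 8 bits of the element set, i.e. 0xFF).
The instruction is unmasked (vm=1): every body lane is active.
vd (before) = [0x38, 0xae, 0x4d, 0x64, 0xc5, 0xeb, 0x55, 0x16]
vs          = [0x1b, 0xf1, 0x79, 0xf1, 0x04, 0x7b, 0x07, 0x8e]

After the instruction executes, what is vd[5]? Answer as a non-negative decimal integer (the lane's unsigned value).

vd[5] = 235

VLMAX = (256 × 1/4) / 8 = 8 lanes
vl = min(AVL, VLMAX) = min(2, 8) = 2
vd[0] add(0x38,0x1b) -> 0x53
vd[1] add(0xae,0xf1) -> 0x9f
vd[2] tail/keep -> 0x4d
vd[3] tail/keep -> 0x64
vd[4] tail/keep -> 0xc5
vd[5] tail/keep -> 0xeb
vd[6] tail/keep -> 0x55
vd[7] tail/keep -> 0x16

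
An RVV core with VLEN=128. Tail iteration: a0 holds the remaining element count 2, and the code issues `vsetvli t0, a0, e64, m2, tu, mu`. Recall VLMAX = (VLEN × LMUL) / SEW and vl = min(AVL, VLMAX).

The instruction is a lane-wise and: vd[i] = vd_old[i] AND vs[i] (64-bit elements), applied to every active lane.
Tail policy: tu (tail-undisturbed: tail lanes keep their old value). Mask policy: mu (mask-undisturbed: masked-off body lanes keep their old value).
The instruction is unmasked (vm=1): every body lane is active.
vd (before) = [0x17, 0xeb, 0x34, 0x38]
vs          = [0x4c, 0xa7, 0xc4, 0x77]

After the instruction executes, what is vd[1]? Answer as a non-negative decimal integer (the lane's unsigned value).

lanes per group: 128·2/64 = 4
vl ← min(2, 4) = 2
[0] and(0x17,0x4c) = 0x04
[1] and(0xeb,0xa7) = 0xa3
[2] tail/keep = 0x34
[3] tail/keep = 0x38

vd[1] = 163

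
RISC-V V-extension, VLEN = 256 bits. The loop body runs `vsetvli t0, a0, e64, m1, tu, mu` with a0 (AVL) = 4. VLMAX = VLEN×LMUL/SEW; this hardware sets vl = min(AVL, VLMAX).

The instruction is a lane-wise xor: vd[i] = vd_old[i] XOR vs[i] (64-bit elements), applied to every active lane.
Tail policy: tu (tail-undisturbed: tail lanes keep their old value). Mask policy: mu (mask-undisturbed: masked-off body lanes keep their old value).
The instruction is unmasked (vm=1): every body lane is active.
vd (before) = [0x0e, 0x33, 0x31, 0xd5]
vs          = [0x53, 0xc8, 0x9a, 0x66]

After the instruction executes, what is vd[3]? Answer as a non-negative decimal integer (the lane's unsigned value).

vd[3] = 179

VLMAX = (256 × 1) / 64 = 4 lanes
AVL=4 ≤ VLMAX=4, so vl = 4
vd[0] xor(0x0e,0x53) -> 0x5d
vd[1] xor(0x33,0xc8) -> 0xfb
vd[2] xor(0x31,0x9a) -> 0xab
vd[3] xor(0xd5,0x66) -> 0xb3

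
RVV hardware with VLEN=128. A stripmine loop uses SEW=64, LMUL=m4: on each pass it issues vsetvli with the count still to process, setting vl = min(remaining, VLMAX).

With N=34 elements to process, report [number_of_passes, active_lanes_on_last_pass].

[iterations, last_vl] = [5, 2]

VLMAX = VLEN×LMUL/SEW = 128×4/64 = 8
iterations = ceil(34/8) = 5; final-pass vl = 2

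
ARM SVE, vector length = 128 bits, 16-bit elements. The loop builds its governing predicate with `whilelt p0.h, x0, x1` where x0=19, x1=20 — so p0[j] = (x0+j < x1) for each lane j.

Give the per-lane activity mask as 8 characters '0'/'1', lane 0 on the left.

predicate = 10000000

register lanes = 128/16 = 8
p0[j] = (19+j < 20); true for j=0..0 → 1 lanes set
bits (lane 0 leftmost): 10000000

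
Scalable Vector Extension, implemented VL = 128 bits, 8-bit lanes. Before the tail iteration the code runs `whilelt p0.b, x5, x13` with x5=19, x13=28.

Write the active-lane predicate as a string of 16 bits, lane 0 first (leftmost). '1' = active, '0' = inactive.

lane count: 128 div 8 = 16
active while 19+j < 28, i.e. j ∈ [0,9) capped at 16 ⇒ 9
bits (lane 0 leftmost): 1111111110000000

predicate = 1111111110000000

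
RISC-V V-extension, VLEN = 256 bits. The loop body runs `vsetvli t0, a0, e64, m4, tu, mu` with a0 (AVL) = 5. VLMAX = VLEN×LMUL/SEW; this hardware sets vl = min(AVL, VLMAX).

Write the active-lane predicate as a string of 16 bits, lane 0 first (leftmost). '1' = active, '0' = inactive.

VLMAX = VLEN×LMUL/SEW = 256×4/64 = 16
vl ← min(5, 16) = 5
bits (lane 0 leftmost): 1111100000000000

predicate = 1111100000000000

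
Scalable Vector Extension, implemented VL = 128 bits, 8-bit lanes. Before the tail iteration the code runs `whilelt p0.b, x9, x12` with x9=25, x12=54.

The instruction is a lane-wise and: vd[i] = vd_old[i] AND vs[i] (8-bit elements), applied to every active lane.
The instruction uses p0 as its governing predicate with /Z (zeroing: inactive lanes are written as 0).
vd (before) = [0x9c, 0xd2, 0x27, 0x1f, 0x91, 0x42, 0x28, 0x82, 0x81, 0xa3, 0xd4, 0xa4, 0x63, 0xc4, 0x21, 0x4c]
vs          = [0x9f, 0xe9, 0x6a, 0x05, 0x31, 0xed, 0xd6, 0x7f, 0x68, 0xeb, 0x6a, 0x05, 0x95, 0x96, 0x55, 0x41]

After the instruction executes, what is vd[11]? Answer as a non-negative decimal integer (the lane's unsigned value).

vd[11] = 4

lane count: 128 div 8 = 16
whilelt: lane j active iff 25+j < 54 → j < 29 → 16 active
vd[0] and(0x9c,0x9f) -> 0x9c
vd[1] and(0xd2,0xe9) -> 0xc0
vd[2] and(0x27,0x6a) -> 0x22
vd[3] and(0x1f,0x05) -> 0x05
vd[4] and(0x91,0x31) -> 0x11
vd[5] and(0x42,0xed) -> 0x40
vd[6] and(0x28,0xd6) -> 0x00
vd[7] and(0x82,0x7f) -> 0x02
vd[8] and(0x81,0x68) -> 0x00
vd[9] and(0xa3,0xeb) -> 0xa3
vd[10] and(0xd4,0x6a) -> 0x40
vd[11] and(0xa4,0x05) -> 0x04
vd[12] and(0x63,0x95) -> 0x01
vd[13] and(0xc4,0x96) -> 0x84
vd[14] and(0x21,0x55) -> 0x01
vd[15] and(0x4c,0x41) -> 0x40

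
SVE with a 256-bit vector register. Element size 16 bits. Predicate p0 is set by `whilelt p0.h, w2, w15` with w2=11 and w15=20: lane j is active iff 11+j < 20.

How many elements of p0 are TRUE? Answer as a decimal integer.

vl = 9

256-bit reg / 16-bit elem → 16 lanes
p0[j] = (11+j < 20); true for j=0..8 → 9 lanes set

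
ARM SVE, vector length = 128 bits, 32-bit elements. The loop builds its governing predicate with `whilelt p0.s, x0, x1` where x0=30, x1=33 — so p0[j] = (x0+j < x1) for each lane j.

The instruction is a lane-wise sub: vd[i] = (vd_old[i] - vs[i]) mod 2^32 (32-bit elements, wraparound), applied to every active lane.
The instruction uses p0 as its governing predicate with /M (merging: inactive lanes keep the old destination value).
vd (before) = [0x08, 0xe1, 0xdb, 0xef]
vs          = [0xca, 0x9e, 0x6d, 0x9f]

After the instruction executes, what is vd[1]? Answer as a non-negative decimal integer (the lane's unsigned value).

128-bit reg / 32-bit elem → 4 lanes
p0[j] = (30+j < 33); true for j=0..2 → 3 lanes set
vd[0] sub(0x08,0xca) -> 0xffffff3e
vd[1] sub(0xe1,0x9e) -> 0x43
vd[2] sub(0xdb,0x6d) -> 0x6e
vd[3] tail/keep -> 0xef

vd[1] = 67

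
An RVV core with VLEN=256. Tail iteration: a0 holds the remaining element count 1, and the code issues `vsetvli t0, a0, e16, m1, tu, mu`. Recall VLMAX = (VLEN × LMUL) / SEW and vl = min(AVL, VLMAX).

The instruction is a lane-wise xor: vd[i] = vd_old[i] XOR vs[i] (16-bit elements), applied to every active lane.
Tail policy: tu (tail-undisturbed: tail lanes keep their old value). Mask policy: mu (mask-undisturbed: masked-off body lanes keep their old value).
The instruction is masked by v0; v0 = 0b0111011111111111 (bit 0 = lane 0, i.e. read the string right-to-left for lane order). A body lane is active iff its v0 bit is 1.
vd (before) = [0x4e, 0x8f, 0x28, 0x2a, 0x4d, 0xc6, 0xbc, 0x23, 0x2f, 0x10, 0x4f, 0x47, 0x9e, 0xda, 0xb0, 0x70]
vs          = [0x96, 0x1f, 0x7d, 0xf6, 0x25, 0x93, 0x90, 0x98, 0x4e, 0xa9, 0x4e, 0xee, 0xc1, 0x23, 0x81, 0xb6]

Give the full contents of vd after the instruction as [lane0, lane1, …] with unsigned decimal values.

VLMAX = VLEN×LMUL/SEW = 256×1/16 = 16
AVL=1 ≤ VLMAX=16, so vl = 1
vd[0] xor(0x4e,0x96) -> 0xd8
vd[1] tail/keep -> 0x8f
vd[2] tail/keep -> 0x28
vd[3] tail/keep -> 0x2a
vd[4] tail/keep -> 0x4d
vd[5] tail/keep -> 0xc6
vd[6] tail/keep -> 0xbc
vd[7] tail/keep -> 0x23
vd[8] tail/keep -> 0x2f
vd[9] tail/keep -> 0x10
vd[10] tail/keep -> 0x4f
vd[11] tail/keep -> 0x47
vd[12] tail/keep -> 0x9e
vd[13] tail/keep -> 0xda
vd[14] tail/keep -> 0xb0
vd[15] tail/keep -> 0x70

vd = [216, 143, 40, 42, 77, 198, 188, 35, 47, 16, 79, 71, 158, 218, 176, 112]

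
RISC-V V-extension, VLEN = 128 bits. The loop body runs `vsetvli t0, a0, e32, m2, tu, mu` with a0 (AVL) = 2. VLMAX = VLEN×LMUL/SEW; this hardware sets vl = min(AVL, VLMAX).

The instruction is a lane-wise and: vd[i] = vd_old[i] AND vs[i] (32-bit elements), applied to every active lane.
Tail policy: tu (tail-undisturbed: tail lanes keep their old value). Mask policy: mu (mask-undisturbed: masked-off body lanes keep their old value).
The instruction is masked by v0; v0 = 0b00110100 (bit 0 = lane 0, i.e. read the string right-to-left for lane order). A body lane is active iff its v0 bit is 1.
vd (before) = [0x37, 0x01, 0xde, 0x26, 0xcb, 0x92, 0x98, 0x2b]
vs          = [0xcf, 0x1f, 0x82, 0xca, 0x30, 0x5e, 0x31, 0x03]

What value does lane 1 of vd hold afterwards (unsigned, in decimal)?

vd[1] = 1

VLMAX = (128 × 2) / 32 = 8 lanes
vl ← min(2, 8) = 2
[0] mask-off/keep = 0x37
[1] mask-off/keep = 0x01
[2] tail/keep = 0xde
[3] tail/keep = 0x26
[4] tail/keep = 0xcb
[5] tail/keep = 0x92
[6] tail/keep = 0x98
[7] tail/keep = 0x2b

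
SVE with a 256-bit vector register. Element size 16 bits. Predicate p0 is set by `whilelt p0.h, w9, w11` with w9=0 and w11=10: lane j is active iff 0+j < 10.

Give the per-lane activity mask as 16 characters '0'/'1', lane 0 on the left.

register lanes = 256/16 = 16
active while 0+j < 10, i.e. j ∈ [0,10) capped at 16 ⇒ 10
bits (lane 0 leftmost): 1111111111000000

predicate = 1111111111000000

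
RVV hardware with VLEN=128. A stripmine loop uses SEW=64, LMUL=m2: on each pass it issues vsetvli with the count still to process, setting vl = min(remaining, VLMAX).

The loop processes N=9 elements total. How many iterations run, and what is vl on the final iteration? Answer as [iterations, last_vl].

VLMAX = (128 × 2) / 64 = 4 lanes
N=9: ⌈9/4⌉ = 3 iters; last vl = 9 − 2×4 = 1

[iterations, last_vl] = [3, 1]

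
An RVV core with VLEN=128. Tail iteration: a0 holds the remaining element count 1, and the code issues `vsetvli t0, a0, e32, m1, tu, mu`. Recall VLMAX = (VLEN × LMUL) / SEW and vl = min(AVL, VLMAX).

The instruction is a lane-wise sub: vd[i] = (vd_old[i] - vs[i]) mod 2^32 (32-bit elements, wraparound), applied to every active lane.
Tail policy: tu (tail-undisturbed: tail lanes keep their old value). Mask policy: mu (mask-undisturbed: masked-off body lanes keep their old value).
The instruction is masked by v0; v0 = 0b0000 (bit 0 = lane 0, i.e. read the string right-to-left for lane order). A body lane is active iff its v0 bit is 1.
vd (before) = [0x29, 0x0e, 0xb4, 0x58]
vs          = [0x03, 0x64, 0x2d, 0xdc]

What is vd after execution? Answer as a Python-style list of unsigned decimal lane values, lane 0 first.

vd = [41, 14, 180, 88]

VLMAX = (128 × 1) / 32 = 4 lanes
AVL=1 ≤ VLMAX=4, so vl = 1
lane  0: mask-off/keep ⇒ 0x29
lane  1: tail/keep ⇒ 0x0e
lane  2: tail/keep ⇒ 0xb4
lane  3: tail/keep ⇒ 0x58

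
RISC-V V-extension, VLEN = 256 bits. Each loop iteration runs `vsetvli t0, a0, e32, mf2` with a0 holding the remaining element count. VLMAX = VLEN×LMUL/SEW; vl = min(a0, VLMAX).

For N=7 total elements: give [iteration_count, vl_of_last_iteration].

[iterations, last_vl] = [2, 3]

VLMAX = (256 × 1/2) / 32 = 4 lanes
N=7: ⌈7/4⌉ = 2 iters; last vl = 7 − 1×4 = 3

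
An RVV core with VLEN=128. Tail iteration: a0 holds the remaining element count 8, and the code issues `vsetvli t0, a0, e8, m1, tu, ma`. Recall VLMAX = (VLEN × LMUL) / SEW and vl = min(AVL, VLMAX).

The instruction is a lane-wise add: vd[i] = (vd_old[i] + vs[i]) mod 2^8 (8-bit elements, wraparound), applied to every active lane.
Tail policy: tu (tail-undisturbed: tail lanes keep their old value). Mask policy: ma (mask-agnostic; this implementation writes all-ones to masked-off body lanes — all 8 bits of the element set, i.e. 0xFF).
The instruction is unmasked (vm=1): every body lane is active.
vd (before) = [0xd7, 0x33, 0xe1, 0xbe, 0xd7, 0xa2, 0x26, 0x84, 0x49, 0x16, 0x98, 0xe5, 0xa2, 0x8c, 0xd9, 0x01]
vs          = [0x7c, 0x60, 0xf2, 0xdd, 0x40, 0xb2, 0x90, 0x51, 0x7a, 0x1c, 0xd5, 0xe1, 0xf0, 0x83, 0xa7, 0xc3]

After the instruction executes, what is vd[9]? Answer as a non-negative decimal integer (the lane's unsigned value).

vd[9] = 22

VLMAX = (128 × 1) / 8 = 16 lanes
vl = min(AVL, VLMAX) = min(8, 16) = 8
lane  0: add(0xd7,0x7c) ⇒ 0x53
lane  1: add(0x33,0x60) ⇒ 0x93
lane  2: add(0xe1,0xf2) ⇒ 0xd3
lane  3: add(0xbe,0xdd) ⇒ 0x9b
lane  4: add(0xd7,0x40) ⇒ 0x17
lane  5: add(0xa2,0xb2) ⇒ 0x54
lane  6: add(0x26,0x90) ⇒ 0xb6
lane  7: add(0x84,0x51) ⇒ 0xd5
lane  8: tail/keep ⇒ 0x49
lane  9: tail/keep ⇒ 0x16
lane 10: tail/keep ⇒ 0x98
lane 11: tail/keep ⇒ 0xe5
lane 12: tail/keep ⇒ 0xa2
lane 13: tail/keep ⇒ 0x8c
lane 14: tail/keep ⇒ 0xd9
lane 15: tail/keep ⇒ 0x01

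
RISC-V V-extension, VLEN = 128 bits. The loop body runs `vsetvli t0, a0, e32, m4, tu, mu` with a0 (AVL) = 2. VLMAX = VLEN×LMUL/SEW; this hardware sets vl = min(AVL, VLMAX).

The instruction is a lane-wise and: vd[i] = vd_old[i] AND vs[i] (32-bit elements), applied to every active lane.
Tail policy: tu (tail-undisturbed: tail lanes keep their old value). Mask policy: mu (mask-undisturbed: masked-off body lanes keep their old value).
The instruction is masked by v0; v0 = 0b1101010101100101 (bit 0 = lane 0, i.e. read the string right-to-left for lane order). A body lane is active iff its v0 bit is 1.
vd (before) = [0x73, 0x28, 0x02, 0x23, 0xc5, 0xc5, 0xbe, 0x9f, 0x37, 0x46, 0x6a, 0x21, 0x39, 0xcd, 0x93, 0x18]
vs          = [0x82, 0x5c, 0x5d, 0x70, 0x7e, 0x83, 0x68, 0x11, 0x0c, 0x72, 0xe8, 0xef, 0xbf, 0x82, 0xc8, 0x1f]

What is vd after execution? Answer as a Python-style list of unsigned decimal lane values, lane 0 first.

VLMAX = VLEN×LMUL/SEW = 128×4/32 = 16
vl ← min(2, 16) = 2
vd[0] and(0x73,0x82) -> 0x02
vd[1] mask-off/keep -> 0x28
vd[2] tail/keep -> 0x02
vd[3] tail/keep -> 0x23
vd[4] tail/keep -> 0xc5
vd[5] tail/keep -> 0xc5
vd[6] tail/keep -> 0xbe
vd[7] tail/keep -> 0x9f
vd[8] tail/keep -> 0x37
vd[9] tail/keep -> 0x46
vd[10] tail/keep -> 0x6a
vd[11] tail/keep -> 0x21
vd[12] tail/keep -> 0x39
vd[13] tail/keep -> 0xcd
vd[14] tail/keep -> 0x93
vd[15] tail/keep -> 0x18

vd = [2, 40, 2, 35, 197, 197, 190, 159, 55, 70, 106, 33, 57, 205, 147, 24]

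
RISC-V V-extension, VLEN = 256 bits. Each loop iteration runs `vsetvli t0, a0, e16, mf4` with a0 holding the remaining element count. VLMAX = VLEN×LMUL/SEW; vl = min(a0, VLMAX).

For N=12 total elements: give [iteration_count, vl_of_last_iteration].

[iterations, last_vl] = [3, 4]

VLMAX = (256 × 1/4) / 16 = 4 lanes
12 elements at 4/iter → 3 passes, remainder 4 on the last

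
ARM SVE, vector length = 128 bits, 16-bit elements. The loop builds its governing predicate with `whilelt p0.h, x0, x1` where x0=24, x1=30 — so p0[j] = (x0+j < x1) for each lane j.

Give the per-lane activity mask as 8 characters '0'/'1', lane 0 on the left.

predicate = 11111100

128-bit reg / 16-bit elem → 8 lanes
whilelt: lane j active iff 24+j < 30 → j < 6 → 6 active
bits (lane 0 leftmost): 11111100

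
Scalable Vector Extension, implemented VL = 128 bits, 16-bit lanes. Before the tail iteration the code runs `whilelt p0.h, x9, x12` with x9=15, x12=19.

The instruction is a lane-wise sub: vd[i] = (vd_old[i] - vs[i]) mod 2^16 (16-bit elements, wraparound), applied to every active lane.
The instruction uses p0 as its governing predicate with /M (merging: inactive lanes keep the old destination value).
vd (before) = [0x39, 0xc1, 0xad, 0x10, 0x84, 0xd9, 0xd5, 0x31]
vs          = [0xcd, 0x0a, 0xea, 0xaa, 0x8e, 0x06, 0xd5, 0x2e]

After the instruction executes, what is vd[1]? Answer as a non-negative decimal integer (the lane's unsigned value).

vd[1] = 183

lane count: 128 div 16 = 8
active while 15+j < 19, i.e. j ∈ [0,4) capped at 8 ⇒ 4
vd[0] sub(0x39,0xcd) -> 0xff6c
vd[1] sub(0xc1,0x0a) -> 0xb7
vd[2] sub(0xad,0xea) -> 0xffc3
vd[3] sub(0x10,0xaa) -> 0xff66
vd[4] tail/keep -> 0x84
vd[5] tail/keep -> 0xd9
vd[6] tail/keep -> 0xd5
vd[7] tail/keep -> 0x31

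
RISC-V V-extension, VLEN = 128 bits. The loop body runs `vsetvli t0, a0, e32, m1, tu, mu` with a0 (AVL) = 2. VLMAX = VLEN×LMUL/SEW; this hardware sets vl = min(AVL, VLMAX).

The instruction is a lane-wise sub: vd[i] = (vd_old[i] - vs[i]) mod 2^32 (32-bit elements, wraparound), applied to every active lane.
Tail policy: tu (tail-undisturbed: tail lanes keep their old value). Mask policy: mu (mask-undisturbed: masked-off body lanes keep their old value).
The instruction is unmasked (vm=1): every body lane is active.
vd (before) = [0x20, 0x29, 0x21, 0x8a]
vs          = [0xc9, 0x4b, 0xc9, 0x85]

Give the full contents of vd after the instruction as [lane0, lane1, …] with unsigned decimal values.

vd = [4294967127, 4294967262, 33, 138]

lanes per group: 128·1/32 = 4
vl ← min(2, 4) = 2
vd[0] sub(0x20,0xc9) -> 0xffffff57
vd[1] sub(0x29,0x4b) -> 0xffffffde
vd[2] tail/keep -> 0x21
vd[3] tail/keep -> 0x8a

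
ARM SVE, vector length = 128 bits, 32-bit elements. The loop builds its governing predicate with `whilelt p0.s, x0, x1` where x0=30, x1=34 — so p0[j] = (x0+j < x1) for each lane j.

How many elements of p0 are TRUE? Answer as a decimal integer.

vl = 4

register lanes = 128/32 = 4
p0[j] = (30+j < 34); true for j=0..3 → 4 lanes set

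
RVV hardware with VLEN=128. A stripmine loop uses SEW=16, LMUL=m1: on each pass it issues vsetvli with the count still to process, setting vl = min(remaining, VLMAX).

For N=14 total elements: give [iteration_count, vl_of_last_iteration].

VLMAX = VLEN×LMUL/SEW = 128×1/16 = 8
14 elements at 8/iter → 2 passes, remainder 6 on the last

[iterations, last_vl] = [2, 6]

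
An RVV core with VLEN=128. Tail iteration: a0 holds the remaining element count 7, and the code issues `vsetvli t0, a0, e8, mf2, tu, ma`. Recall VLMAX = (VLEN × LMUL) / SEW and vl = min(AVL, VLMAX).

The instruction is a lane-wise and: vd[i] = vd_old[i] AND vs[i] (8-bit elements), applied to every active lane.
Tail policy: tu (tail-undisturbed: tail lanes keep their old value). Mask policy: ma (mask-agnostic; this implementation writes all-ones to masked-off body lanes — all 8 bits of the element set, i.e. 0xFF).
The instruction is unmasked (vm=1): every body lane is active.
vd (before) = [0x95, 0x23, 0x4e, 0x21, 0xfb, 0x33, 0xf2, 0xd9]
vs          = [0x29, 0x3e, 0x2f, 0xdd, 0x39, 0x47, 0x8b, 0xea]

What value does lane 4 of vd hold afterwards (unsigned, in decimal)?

vd[4] = 57

lanes per group: 128·1/2/8 = 8
AVL=7 ≤ VLMAX=8, so vl = 7
[0] and(0x95,0x29) = 0x01
[1] and(0x23,0x3e) = 0x22
[2] and(0x4e,0x2f) = 0x0e
[3] and(0x21,0xdd) = 0x01
[4] and(0xfb,0x39) = 0x39
[5] and(0x33,0x47) = 0x03
[6] and(0xf2,0x8b) = 0x82
[7] tail/keep = 0xd9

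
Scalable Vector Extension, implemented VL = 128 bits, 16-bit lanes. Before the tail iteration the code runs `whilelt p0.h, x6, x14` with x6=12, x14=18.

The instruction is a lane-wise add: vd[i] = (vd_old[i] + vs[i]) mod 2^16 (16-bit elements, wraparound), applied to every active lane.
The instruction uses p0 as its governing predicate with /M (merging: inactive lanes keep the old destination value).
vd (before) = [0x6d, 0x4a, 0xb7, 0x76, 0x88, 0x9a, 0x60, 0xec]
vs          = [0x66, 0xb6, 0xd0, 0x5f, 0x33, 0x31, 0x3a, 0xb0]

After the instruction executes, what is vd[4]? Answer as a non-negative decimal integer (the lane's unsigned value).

vd[4] = 187

register lanes = 128/16 = 8
p0[j] = (12+j < 18); true for j=0..5 → 6 lanes set
lane  0: add(0x6d,0x66) ⇒ 0xd3
lane  1: add(0x4a,0xb6) ⇒ 0x100
lane  2: add(0xb7,0xd0) ⇒ 0x187
lane  3: add(0x76,0x5f) ⇒ 0xd5
lane  4: add(0x88,0x33) ⇒ 0xbb
lane  5: add(0x9a,0x31) ⇒ 0xcb
lane  6: tail/keep ⇒ 0x60
lane  7: tail/keep ⇒ 0xec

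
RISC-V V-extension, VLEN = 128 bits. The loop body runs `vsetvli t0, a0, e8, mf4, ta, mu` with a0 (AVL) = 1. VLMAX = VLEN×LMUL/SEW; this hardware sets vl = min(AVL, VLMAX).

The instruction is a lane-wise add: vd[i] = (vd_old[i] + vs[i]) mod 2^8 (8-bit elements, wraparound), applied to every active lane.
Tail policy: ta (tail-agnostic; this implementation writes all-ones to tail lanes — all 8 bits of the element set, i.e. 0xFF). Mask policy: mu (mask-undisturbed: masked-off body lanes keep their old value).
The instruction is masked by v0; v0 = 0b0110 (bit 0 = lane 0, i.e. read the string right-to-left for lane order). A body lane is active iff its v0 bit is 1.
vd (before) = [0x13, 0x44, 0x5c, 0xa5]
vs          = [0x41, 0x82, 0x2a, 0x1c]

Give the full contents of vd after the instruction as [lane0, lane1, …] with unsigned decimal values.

VLMAX = (128 × 1/4) / 8 = 4 lanes
vl = min(AVL, VLMAX) = min(1, 4) = 1
[0] mask-off/keep = 0x13
[1] tail/ones = 0xff
[2] tail/ones = 0xff
[3] tail/ones = 0xff

vd = [19, 255, 255, 255]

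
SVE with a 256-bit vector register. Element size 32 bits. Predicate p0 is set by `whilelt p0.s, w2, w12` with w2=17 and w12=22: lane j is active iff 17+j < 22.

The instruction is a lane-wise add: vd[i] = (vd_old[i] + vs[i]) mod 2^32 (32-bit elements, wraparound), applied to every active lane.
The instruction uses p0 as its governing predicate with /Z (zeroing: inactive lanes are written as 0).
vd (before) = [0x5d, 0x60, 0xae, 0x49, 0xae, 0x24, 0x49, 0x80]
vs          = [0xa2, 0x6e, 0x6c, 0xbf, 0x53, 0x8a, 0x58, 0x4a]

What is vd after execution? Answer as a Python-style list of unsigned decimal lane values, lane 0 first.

256-bit reg / 32-bit elem → 8 lanes
p0[j] = (17+j < 22); true for j=0..4 → 5 lanes set
vd[0] add(0x5d,0xa2) -> 0xff
vd[1] add(0x60,0x6e) -> 0xce
vd[2] add(0xae,0x6c) -> 0x11a
vd[3] add(0x49,0xbf) -> 0x108
vd[4] add(0xae,0x53) -> 0x101
vd[5] tail/zero -> 0x00
vd[6] tail/zero -> 0x00
vd[7] tail/zero -> 0x00

vd = [255, 206, 282, 264, 257, 0, 0, 0]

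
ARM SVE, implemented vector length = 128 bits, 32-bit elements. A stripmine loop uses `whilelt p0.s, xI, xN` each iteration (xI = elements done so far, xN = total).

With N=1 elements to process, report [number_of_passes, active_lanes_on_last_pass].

lane count: 128 div 32 = 4
1 elements at 4/iter → 1 passes, remainder 1 on the last

[iterations, last_vl] = [1, 1]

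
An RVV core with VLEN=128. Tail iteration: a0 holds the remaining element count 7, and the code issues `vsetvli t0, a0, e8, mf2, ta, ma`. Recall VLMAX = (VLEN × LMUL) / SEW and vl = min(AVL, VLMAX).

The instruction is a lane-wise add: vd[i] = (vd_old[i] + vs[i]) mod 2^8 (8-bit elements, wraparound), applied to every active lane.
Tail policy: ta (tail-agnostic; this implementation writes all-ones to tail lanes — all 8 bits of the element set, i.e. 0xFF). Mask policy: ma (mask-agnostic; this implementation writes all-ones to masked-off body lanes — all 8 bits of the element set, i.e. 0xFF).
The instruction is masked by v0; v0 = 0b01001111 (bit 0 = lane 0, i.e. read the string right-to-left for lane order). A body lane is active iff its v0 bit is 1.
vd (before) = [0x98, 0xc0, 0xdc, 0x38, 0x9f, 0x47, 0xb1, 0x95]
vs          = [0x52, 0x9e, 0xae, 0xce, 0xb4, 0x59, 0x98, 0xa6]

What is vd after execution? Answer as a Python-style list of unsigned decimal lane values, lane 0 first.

vd = [234, 94, 138, 6, 255, 255, 73, 255]

VLMAX = VLEN×LMUL/SEW = 128×1/2/8 = 8
vl ← min(7, 8) = 7
lane  0: add(0x98,0x52) ⇒ 0xea
lane  1: add(0xc0,0x9e) ⇒ 0x5e
lane  2: add(0xdc,0xae) ⇒ 0x8a
lane  3: add(0x38,0xce) ⇒ 0x06
lane  4: mask-off/ones ⇒ 0xff
lane  5: mask-off/ones ⇒ 0xff
lane  6: add(0xb1,0x98) ⇒ 0x49
lane  7: tail/ones ⇒ 0xff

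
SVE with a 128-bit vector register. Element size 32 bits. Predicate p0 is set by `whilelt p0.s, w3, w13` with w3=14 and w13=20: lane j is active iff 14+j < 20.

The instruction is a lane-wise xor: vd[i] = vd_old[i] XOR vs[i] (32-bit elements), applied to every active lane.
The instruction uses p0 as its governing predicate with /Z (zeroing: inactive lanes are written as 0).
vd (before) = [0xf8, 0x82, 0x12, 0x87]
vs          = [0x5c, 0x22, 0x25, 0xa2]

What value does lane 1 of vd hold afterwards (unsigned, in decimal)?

vd[1] = 160

lane count: 128 div 32 = 4
active while 14+j < 20, i.e. j ∈ [0,6) capped at 4 ⇒ 4
vd[0] xor(0xf8,0x5c) -> 0xa4
vd[1] xor(0x82,0x22) -> 0xa0
vd[2] xor(0x12,0x25) -> 0x37
vd[3] xor(0x87,0xa2) -> 0x25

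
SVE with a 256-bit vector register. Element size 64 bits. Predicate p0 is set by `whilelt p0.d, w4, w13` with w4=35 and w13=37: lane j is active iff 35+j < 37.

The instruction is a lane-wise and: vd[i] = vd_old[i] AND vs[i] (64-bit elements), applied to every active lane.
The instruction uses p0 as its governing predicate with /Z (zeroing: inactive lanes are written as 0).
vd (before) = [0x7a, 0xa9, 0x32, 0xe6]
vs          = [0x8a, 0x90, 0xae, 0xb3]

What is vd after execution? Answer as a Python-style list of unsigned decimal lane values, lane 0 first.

256-bit reg / 64-bit elem → 4 lanes
active while 35+j < 37, i.e. j ∈ [0,2) capped at 4 ⇒ 2
  i=0: and(0x7a,0x8a) → 10
  i=1: and(0xa9,0x90) → 128
  i=2: tail/zero → 0
  i=3: tail/zero → 0

vd = [10, 128, 0, 0]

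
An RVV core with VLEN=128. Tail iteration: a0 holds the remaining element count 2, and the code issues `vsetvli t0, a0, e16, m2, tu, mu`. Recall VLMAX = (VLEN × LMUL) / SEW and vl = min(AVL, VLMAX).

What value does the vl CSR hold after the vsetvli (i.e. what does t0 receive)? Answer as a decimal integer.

VLMAX = (128 × 2) / 16 = 16 lanes
AVL=2 ≤ VLMAX=16, so vl = 2

vl = 2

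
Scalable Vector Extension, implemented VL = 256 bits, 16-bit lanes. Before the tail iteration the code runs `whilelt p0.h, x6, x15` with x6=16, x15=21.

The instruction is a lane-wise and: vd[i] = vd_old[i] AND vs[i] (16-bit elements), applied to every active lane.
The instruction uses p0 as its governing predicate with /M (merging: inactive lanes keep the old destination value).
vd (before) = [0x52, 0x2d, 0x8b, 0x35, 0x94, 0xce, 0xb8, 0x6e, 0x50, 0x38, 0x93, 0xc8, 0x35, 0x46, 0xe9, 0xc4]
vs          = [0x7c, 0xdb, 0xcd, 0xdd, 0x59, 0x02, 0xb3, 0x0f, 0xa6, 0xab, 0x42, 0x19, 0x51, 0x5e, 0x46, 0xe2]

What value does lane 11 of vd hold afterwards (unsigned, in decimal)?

vd[11] = 200

lane count: 256 div 16 = 16
p0[j] = (16+j < 21); true for j=0..4 → 5 lanes set
  i=0: and(0x52,0x7c) → 80
  i=1: and(0x2d,0xdb) → 9
  i=2: and(0x8b,0xcd) → 137
  i=3: and(0x35,0xdd) → 21
  i=4: and(0x94,0x59) → 16
  i=5: tail/keep → 206
  i=6: tail/keep → 184
  i=7: tail/keep → 110
  i=8: tail/keep → 80
  i=9: tail/keep → 56
  i=10: tail/keep → 147
  i=11: tail/keep → 200
  i=12: tail/keep → 53
  i=13: tail/keep → 70
  i=14: tail/keep → 233
  i=15: tail/keep → 196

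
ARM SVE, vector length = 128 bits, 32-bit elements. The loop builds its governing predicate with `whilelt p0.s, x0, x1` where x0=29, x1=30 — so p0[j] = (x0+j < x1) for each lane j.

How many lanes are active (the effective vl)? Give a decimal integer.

lane count: 128 div 32 = 4
p0[j] = (29+j < 30); true for j=0..0 → 1 lanes set

vl = 1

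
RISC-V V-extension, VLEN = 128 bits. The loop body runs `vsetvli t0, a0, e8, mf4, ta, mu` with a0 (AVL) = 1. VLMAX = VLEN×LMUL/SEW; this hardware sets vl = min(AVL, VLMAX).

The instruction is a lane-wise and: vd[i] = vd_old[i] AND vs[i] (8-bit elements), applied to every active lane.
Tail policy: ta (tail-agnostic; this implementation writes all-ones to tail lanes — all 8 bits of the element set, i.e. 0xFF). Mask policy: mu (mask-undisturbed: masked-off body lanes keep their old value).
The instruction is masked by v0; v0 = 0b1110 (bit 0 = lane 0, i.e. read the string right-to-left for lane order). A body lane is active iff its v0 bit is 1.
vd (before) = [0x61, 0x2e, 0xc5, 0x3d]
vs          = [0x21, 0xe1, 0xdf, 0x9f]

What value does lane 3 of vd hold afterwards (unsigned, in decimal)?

vd[3] = 255

VLMAX = VLEN×LMUL/SEW = 128×1/4/8 = 4
vl = min(AVL, VLMAX) = min(1, 4) = 1
  i=0: mask-off/keep → 97
  i=1: tail/ones → 255
  i=2: tail/ones → 255
  i=3: tail/ones → 255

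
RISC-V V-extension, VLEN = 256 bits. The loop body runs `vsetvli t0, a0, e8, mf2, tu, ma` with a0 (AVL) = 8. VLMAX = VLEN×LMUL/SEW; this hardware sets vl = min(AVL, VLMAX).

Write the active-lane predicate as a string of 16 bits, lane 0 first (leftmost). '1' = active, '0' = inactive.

predicate = 1111111100000000

VLMAX = (256 × 1/2) / 8 = 16 lanes
vl = min(AVL, VLMAX) = min(8, 16) = 8
bits (lane 0 leftmost): 1111111100000000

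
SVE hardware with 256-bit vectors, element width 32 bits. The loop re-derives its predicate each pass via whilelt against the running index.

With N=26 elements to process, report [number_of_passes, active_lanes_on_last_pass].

lane count: 256 div 32 = 8
iterations = ceil(26/8) = 4; final-pass vl = 2

[iterations, last_vl] = [4, 2]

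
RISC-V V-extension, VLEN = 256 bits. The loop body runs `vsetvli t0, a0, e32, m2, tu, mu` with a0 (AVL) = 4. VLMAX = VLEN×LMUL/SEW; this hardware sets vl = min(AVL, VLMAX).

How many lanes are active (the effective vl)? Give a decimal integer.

vl = 4

VLMAX = (256 × 2) / 32 = 16 lanes
vl = min(AVL, VLMAX) = min(4, 16) = 4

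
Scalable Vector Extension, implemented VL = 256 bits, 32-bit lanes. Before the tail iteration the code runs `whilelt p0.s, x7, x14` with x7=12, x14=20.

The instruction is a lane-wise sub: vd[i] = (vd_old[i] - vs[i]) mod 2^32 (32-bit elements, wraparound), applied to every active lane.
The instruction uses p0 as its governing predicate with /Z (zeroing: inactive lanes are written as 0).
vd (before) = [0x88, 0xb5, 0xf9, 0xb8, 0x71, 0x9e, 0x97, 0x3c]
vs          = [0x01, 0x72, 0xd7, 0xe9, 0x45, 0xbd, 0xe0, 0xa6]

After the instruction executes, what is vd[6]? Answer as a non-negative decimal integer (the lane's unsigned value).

vd[6] = 4294967223

lane count: 256 div 32 = 8
active while 12+j < 20, i.e. j ∈ [0,8) capped at 8 ⇒ 8
vd[0] sub(0x88,0x01) -> 0x87
vd[1] sub(0xb5,0x72) -> 0x43
vd[2] sub(0xf9,0xd7) -> 0x22
vd[3] sub(0xb8,0xe9) -> 0xffffffcf
vd[4] sub(0x71,0x45) -> 0x2c
vd[5] sub(0x9e,0xbd) -> 0xffffffe1
vd[6] sub(0x97,0xe0) -> 0xffffffb7
vd[7] sub(0x3c,0xa6) -> 0xffffff96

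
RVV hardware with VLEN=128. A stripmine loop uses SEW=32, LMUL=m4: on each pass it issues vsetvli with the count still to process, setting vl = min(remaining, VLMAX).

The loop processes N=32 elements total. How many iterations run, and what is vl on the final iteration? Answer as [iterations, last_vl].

[iterations, last_vl] = [2, 16]

VLMAX = VLEN×LMUL/SEW = 128×4/32 = 16
N=32: ⌈32/16⌉ = 2 iters; last vl = 32 − 1×16 = 16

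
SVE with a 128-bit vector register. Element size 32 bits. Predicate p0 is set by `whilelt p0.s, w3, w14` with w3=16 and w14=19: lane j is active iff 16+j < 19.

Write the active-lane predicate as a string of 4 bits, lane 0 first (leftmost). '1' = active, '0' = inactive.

predicate = 1110

lane count: 128 div 32 = 4
whilelt: lane j active iff 16+j < 19 → j < 3 → 3 active
bits (lane 0 leftmost): 1110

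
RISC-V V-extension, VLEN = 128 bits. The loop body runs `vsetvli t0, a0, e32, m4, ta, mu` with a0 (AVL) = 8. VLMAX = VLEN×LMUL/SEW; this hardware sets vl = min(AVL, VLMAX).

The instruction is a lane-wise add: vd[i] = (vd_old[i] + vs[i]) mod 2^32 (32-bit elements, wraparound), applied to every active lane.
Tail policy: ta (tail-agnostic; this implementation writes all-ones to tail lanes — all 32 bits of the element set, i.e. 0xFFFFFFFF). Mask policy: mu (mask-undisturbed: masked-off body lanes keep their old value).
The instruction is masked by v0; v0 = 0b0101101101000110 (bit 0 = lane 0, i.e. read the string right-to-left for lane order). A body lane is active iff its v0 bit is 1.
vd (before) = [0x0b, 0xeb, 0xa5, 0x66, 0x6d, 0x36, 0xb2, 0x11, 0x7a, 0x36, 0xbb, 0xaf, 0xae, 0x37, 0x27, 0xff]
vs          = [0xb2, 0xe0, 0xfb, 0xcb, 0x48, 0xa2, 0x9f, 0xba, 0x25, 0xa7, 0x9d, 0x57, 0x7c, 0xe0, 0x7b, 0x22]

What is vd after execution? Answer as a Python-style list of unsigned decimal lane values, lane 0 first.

vd = [11, 459, 416, 102, 109, 54, 337, 17, 4294967295, 4294967295, 4294967295, 4294967295, 4294967295, 4294967295, 4294967295, 4294967295]

lanes per group: 128·4/32 = 16
vl ← min(8, 16) = 8
[0] mask-off/keep = 0x0b
[1] add(0xeb,0xe0) = 0x1cb
[2] add(0xa5,0xfb) = 0x1a0
[3] mask-off/keep = 0x66
[4] mask-off/keep = 0x6d
[5] mask-off/keep = 0x36
[6] add(0xb2,0x9f) = 0x151
[7] mask-off/keep = 0x11
[8] tail/ones = 0xffffffff
[9] tail/ones = 0xffffffff
[10] tail/ones = 0xffffffff
[11] tail/ones = 0xffffffff
[12] tail/ones = 0xffffffff
[13] tail/ones = 0xffffffff
[14] tail/ones = 0xffffffff
[15] tail/ones = 0xffffffff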